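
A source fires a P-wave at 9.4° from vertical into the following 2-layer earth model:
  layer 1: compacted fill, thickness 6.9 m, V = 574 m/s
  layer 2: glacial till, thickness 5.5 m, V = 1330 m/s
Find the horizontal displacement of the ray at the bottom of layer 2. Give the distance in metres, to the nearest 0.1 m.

3.4 m

Apply Snell's law at each interface; in layer i the horizontal offset is hᵢ·tan θᵢ.
Layer 1: θ = 9.40°; offset = 6.9·tan 9.40° = 1.142 m.
Layer 2: sin θ = 1330·sin 9.4°/574 = 0.3784, θ = 22.24°; offset = 5.5·tan 22.24° = 2.249 m.
Total horizontal offset = 3.391 m.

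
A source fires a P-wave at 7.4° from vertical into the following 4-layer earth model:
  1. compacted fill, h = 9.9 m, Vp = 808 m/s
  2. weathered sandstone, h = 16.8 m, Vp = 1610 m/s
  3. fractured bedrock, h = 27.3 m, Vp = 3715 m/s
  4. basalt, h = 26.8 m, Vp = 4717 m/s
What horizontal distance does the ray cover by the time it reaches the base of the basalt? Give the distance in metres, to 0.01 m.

p = sin θ₁/V₁ = sin 7.4°/808 = 1.5940e-04 s/m is conserved through the stack.
Layer 1: θ = 7.40°; offset = 9.9·tan 7.40° = 1.2858 m.
Layer 2: sin θ = p·1610 = 0.2566 → θ = 14.87°; offset = 16.8·tan 14.87° = 4.4609 m.
Layer 3: sin θ = p·3715 = 0.5922 → θ = 36.31°; offset = 27.3·tan 36.31° = 20.0622 m.
Layer 4: sin θ = p·4717 = 0.7519 → θ = 48.75°; offset = 26.8·tan 48.75° = 30.5644 m.
Σ offsets = 56.3733 m.

56.37 m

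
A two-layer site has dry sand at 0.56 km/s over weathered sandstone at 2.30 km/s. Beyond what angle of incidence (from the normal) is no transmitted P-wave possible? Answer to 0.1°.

14.1°

At critical incidence the refracted ray runs along the interface (θ₂ = 90°), so sin θ_c = V₁/V₂.
θ_c = arcsin(0.56/2.30) = arcsin 0.2435 = 14.09°.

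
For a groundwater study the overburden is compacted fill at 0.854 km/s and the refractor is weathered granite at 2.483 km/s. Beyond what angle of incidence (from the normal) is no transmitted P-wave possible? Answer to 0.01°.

Critical incidence: sin θ_c = V₁/V₂ = 0.854/2.483 = 0.3439.
θ_c = arcsin 0.3439 = 20.12°.

20.12°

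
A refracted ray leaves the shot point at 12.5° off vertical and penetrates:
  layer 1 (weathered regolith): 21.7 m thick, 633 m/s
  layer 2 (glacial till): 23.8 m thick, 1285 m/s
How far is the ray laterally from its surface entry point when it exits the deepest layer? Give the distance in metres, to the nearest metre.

Ray parameter p = sin 12.5° / 633 m/s = 3.4193e-04 s/m.
Layer 1: θ = 12.50°; offset = 21.7·tan 12.50° = 4.811 m.
Layer 2: sin θ = p·1285 = 0.4394 → θ = 26.06°; offset = 23.8·tan 26.06° = 11.641 m.
Total horizontal offset = 16.452 m.

16 m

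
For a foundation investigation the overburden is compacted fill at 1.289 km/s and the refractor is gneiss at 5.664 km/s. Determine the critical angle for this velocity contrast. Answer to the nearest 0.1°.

13.2°

At critical incidence the refracted ray runs along the interface (θ₂ = 90°), so sin θ_c = V₁/V₂.
θ_c = arcsin(1.289/5.664) = arcsin 0.2276 = 13.15°.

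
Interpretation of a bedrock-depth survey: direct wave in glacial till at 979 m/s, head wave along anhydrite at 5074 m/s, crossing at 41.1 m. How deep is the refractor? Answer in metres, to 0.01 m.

16.90 m

h = (x_cross/2)·√((V₂−V₁)/(V₂+V₁)).
(V₂−V₁)/(V₂+V₁) = (5074−979)/(5074+979) = 0.6765; √ = 0.8225.
h = (41.1/2)·0.8225 = 16.90 m.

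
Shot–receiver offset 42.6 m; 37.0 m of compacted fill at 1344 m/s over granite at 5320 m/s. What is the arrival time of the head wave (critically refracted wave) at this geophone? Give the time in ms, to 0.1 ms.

θ_c = arcsin(V₁/V₂) = arcsin(1344/5320) = 14.63°, cos θ_c = 0.9676.
Intercept time tᵢ = 2h cos θ_c / V₁ = 2·37.0·0.9676/1344 = 0.05327 s.
t = x/V₂ + tᵢ = 42.6/5320 + 0.05327 = 0.06128 s.

61.3 ms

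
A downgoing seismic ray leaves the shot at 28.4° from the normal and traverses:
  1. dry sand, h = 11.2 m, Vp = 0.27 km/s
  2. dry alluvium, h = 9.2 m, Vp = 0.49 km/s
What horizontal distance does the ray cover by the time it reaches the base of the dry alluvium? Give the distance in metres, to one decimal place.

21.8 m

Ray parameter p = sin 28.4° / 0.27 km/s = 1.7616e+00 s/km.
Layer 1: θ = 28.40°; offset = 11.2·tan 28.40° = 6.056 m.
Layer 2: sin θ = p·0.49 = 0.8632 → θ = 59.67°; offset = 9.2·tan 59.67° = 15.728 m.
Total horizontal offset = 21.784 m.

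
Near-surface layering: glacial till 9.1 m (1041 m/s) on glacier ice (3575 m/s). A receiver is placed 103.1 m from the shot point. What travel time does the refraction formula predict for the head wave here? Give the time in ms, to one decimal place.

θ_c = arcsin(V₁/V₂) = arcsin(1041/3575) = 16.93°, cos θ_c = 0.9567.
Intercept time tᵢ = 2h cos θ_c / V₁ = 2·9.1·0.9567/1041 = 0.01673 s.
t = x/V₂ + tᵢ = 103.1/3575 + 0.01673 = 0.04556 s.

45.6 ms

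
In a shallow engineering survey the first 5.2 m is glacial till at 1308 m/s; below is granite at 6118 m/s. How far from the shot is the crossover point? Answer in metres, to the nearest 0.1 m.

12.9 m

θ_c = arcsin(1308/6118) = 12.34°, so cos θ_c = 0.9769 and tᵢ = 2h cos θ_c/V₁ = 0.0078 s.
At crossover x/V₁ = x/V₂ + tᵢ ⇒ x = tᵢ/(1/V₁ − 1/V₂) = 0.00777/(7.6453e-04 − 1.6345e-04) = 12.92 m.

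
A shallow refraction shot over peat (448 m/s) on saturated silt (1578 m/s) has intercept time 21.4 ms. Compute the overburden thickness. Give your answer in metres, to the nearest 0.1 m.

θ_c = arcsin(448/1578) = 16.49°; cos θ_c = 0.9589.
tᵢ = 2h cos θ_c/V₁ ⇒ h = tᵢ·V₁/(2 cos θ_c) = 0.0214·448/(2·0.9589) = 5.00 m.

5.0 m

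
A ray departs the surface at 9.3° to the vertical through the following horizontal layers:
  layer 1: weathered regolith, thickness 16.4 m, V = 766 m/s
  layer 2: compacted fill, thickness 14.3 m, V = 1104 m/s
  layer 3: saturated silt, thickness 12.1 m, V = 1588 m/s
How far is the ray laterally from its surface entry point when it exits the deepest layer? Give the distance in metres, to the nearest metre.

Ray parameter p = sin 9.3° / 766 m/s = 2.1097e-04 s/m.
Layer 1: θ = 9.30°; offset = 16.4·tan 9.30° = 2.686 m.
Layer 2: sin θ = p·1104 = 0.2329 → θ = 13.47°; offset = 14.3·tan 13.47° = 3.425 m.
Layer 3: sin θ = p·1588 = 0.3350 → θ = 19.57°; offset = 12.1·tan 19.57° = 4.302 m.
Summing the layer offsets gives 10.413 m.

10 m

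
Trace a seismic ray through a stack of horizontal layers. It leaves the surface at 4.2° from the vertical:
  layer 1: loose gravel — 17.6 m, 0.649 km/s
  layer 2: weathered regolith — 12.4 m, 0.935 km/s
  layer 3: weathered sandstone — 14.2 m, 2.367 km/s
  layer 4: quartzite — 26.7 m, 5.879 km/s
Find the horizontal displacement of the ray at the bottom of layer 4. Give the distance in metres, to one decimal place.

Apply Snell's law at each interface; in layer i the horizontal offset is hᵢ·tan θᵢ.
Layer 1: θ = 4.20°; offset = 17.6·tan 4.20° = 1.292 m.
Layer 2: sin θ = 0.935·sin 4.2°/0.649 = 0.1055, θ = 6.06°; offset = 12.4·tan 6.06° = 1.316 m.
Layer 3: sin θ = 2.367·sin 4.2°/0.649 = 0.2671, θ = 15.49°; offset = 14.2·tan 15.49° = 3.936 m.
Layer 4: sin θ = 5.879·sin 4.2°/0.649 = 0.6634, θ = 41.56°; offset = 26.7·tan 41.56° = 23.674 m.
Σ offsets = 30.218 m.

30.2 m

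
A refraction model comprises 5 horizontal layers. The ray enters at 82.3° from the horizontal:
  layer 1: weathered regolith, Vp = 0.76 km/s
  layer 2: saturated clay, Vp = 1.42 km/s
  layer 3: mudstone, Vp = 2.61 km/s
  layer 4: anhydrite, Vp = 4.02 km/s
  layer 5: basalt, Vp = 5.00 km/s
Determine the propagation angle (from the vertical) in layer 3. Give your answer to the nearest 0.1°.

From the normal: θ₁ = 90° − 82.3° = 7.7°.
Ray parameter p = sin 7.7° / 0.76 = 1.7630e-01 s/km.
sin θ_3 = p·V_3 = 1.7630e-01 × 2.61 = 0.4601.
θ_3 = arcsin 0.4601 = 27.40°.

27.4°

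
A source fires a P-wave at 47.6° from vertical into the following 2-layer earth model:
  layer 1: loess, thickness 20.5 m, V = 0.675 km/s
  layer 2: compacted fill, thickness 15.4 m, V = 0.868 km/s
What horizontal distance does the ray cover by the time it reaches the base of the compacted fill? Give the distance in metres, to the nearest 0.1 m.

Apply Snell's law at each interface; in layer i the horizontal offset is hᵢ·tan θᵢ.
Layer 1: θ = 47.60°; offset = 20.5·tan 47.60° = 22.450 m.
Layer 2: sin θ = 0.868·sin 47.6°/0.675 = 0.9496, θ = 71.73°; offset = 15.4·tan 71.73° = 46.652 m.
Σ offsets = 69.102 m.

69.1 m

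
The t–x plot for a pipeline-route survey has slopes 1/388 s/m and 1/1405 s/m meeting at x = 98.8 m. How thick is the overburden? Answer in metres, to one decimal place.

37.2 m

h = (x_cross/2)·√((V₂−V₁)/(V₂+V₁)).
(V₂−V₁)/(V₂+V₁) = (1405−388)/(1405+388) = 0.5672; √ = 0.7531.
h = (98.8/2)·0.7531 = 37.20 m.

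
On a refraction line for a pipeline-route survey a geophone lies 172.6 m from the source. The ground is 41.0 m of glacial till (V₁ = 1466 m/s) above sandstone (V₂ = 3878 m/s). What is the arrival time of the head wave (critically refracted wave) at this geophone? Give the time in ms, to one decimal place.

t = x/V₂ + 2h·√(V₂²−V₁²)/(V₁V₂).
√(V₂²−V₁²) = √(3878²−1466²) = 3590.2 m/s; delay term = 2·41.0·3590.2/(1466·3878) = 0.05178 s.
t = 172.6/3878 + 0.05178 = 0.09629 s.

96.3 ms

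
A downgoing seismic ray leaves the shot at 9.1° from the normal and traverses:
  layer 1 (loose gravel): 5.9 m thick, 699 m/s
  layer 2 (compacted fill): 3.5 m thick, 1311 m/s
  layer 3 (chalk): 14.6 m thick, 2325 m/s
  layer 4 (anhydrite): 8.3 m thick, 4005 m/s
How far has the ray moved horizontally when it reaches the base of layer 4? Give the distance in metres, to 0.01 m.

28.85 m

Ray parameter p = sin 9.1° / 699 m/s = 2.2626e-04 s/m.
Layer 1: θ = 9.10°; offset = 5.9·tan 9.10° = 0.9450 m.
Layer 2: sin θ = p·1311 = 0.2966 → θ = 17.26°; offset = 3.5·tan 17.26° = 1.0871 m.
Layer 3: sin θ = p·2325 = 0.5261 → θ = 31.74°; offset = 14.6·tan 31.74° = 9.0312 m.
Layer 4: sin θ = p·4005 = 0.9062 → θ = 64.98°; offset = 8.3·tan 64.98° = 17.7859 m.
Summing the layer offsets gives 28.8492 m.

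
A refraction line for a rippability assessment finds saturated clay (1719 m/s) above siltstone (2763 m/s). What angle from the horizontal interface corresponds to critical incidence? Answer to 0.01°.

51.53°

At critical incidence the refracted ray runs along the interface (θ₂ = 90°), so sin θ_c = V₁/V₂.
θ_c = arcsin(1719/2763) = arcsin 0.6221 = 38.47°.
Measured from the interface: 90° − 38.47° = 51.53°.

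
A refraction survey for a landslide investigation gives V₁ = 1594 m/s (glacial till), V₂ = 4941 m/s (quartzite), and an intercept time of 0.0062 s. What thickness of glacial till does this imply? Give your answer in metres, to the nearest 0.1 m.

θ_c = arcsin(1594/4941) = 18.82°; cos θ_c = 0.9465.
tᵢ = 2h cos θ_c/V₁ ⇒ h = tᵢ·V₁/(2 cos θ_c) = 0.0062·1594/(2·0.9465) = 5.22 m.

5.2 m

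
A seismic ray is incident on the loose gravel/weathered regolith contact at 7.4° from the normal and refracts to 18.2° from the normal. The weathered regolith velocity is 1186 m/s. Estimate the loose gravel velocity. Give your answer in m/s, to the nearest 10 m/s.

Snell's law: sin 7.4°/V₁ = sin 18.2°/V₂.
V₁ = V₂·sin 7.4°/sin 18.2° = 1186 × 0.4124 = 489.06 m/s.

490 m/s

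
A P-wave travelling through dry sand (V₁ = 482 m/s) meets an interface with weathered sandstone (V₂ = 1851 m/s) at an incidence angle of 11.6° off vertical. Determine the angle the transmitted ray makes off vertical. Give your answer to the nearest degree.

51°

Snell's law: sin θ₂ = (V₂/V₁)·sin θ₁ = (1851/482)·sin 11.6° = 0.7722.
θ₂ = arcsin 0.7722 = 50.55° from the normal.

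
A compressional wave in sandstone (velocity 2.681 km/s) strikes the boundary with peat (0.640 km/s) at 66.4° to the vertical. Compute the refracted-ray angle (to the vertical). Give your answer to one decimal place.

12.6°

sin θ₁/V₁ = sin θ₂/V₂ ⇒ sin θ₂ = 0.640·sin 66.4°/2.681 = 0.640·0.9164/2.681 = 0.2188.
θ₂ = sin⁻¹(0.2188) = 12.64° (from vertical).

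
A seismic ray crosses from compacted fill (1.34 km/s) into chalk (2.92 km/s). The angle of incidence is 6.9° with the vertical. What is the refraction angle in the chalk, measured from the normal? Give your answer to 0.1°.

sin θ₁/V₁ = sin θ₂/V₂ ⇒ sin θ₂ = 2.92·sin 6.9°/1.34 = 2.92·0.1201/1.34 = 0.2618.
θ₂ = sin⁻¹(0.2618) = 15.18° (from vertical).

15.2°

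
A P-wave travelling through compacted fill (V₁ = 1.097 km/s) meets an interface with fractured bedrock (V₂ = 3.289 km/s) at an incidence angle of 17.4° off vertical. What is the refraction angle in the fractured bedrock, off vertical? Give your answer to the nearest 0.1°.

sin θ₁/V₁ = sin θ₂/V₂ ⇒ sin θ₂ = 3.289·sin 17.4°/1.097 = 3.289·0.2990/1.097 = 0.8966.
θ₂ = sin⁻¹(0.8966) = 63.71° (from vertical).

63.7°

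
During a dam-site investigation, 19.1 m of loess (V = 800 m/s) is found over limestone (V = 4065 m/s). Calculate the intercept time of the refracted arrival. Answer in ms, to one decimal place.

46.8 ms

θ_c = arcsin(V₁/V₂) = arcsin(800/4065) = 11.35°; cos θ_c = 0.9804.
tᵢ = 2h·cos θ_c / V₁ = 2·19.1·0.9804 / 800 = 0.04682 s.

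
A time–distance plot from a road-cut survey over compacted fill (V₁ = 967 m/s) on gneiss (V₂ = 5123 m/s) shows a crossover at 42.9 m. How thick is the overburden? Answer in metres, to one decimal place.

h = (x_cross/2)·√((V₂−V₁)/(V₂+V₁)).
(V₂−V₁)/(V₂+V₁) = (5123−967)/(5123+967) = 0.6824; √ = 0.8261.
h = (42.9/2)·0.8261 = 17.72 m.

17.7 m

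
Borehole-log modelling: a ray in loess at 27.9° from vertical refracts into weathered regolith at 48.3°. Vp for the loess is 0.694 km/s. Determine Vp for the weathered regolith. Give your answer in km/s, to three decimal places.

Snell's law: sin 27.9°/V₁ = sin 48.3°/V₂.
V₂ = V₁·sin 48.3°/sin 27.9° = 0.694 × 1.5956 = 1.107 km/s.

1.107 km/s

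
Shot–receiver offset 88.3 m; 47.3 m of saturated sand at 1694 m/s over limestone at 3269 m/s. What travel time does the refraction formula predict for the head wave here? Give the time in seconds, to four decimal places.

0.0748 s

θ_c = arcsin(V₁/V₂) = arcsin(1694/3269) = 31.21°, cos θ_c = 0.8553.
Intercept time tᵢ = 2h cos θ_c / V₁ = 2·47.3·0.8553/1694 = 0.04776 s.
t = x/V₂ + tᵢ = 88.3/3269 + 0.04776 = 0.07477 s.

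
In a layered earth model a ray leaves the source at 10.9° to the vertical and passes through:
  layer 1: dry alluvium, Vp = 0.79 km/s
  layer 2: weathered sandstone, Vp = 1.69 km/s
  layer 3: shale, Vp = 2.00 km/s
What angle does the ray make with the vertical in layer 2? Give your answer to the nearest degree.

Ray parameter p = sin 10.9° / 0.79 = 2.3936e-01 s/km.
sin θ_2 = p·V_2 = 2.3936e-01 × 1.69 = 0.4045.
θ_2 = 23.86° from the vertical.

24°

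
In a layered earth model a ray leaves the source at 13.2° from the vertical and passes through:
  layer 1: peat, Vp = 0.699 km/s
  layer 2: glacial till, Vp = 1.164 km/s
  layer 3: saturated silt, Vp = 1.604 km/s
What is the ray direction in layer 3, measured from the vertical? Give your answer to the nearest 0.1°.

31.6°

Snell's law across each interface conserves sin θ / V, so sin θ_3 = V_3·sin θ₁/V₁.
sin θ_3 = 1.604 × sin 13.2° / 0.699 = 0.5240.
θ_3 = arcsin 0.5240 = 31.60°.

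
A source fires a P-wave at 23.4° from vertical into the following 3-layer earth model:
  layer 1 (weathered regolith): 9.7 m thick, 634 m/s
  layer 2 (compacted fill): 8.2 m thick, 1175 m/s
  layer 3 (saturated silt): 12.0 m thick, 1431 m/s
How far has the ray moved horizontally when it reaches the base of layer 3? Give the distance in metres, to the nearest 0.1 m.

37.4 m

p = sin θ₁/V₁ = sin 23.4°/634 = 6.2642e-04 s/m is conserved through the stack.
Layer 1: θ = 23.40°; offset = 9.7·tan 23.40° = 4.198 m.
Layer 2: sin θ = p·1175 = 0.7360 → θ = 47.40°; offset = 8.2·tan 47.40° = 8.916 m.
Layer 3: sin θ = p·1431 = 0.8964 → θ = 63.69°; offset = 12.0·tan 63.69° = 24.268 m.
Total horizontal offset = 37.382 m.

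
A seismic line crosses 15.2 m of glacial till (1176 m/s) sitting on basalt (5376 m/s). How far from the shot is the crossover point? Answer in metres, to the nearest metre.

38 m

θ_c = arcsin(1176/5376) = 12.64°, so cos θ_c = 0.9758 and tᵢ = 2h cos θ_c/V₁ = 0.0252 s.
At crossover x/V₁ = x/V₂ + tᵢ ⇒ x = tᵢ/(1/V₁ − 1/V₂) = 0.02522/(8.5034e-04 − 1.8601e-04) = 37.97 m.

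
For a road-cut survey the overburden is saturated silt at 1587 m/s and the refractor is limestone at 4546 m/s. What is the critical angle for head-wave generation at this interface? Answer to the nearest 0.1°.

At critical incidence the refracted ray runs along the interface (θ₂ = 90°), so sin θ_c = V₁/V₂.
θ_c = arcsin(1587/4546) = arcsin 0.3491 = 20.43°.

20.4°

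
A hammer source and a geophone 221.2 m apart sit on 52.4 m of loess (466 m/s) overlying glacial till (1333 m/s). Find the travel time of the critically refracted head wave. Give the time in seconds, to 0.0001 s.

θ_c = arcsin(V₁/V₂) = arcsin(466/1333) = 20.46°, cos θ_c = 0.9369.
Intercept time tᵢ = 2h cos θ_c / V₁ = 2·52.4·0.9369/466 = 0.21070 s.
t = x/V₂ + tᵢ = 221.2/1333 + 0.21070 = 0.37664 s.

0.3766 s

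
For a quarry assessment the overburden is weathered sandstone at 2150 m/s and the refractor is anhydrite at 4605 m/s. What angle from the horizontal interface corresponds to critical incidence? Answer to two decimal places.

At critical incidence the refracted ray runs along the interface (θ₂ = 90°), so sin θ_c = V₁/V₂.
θ_c = arcsin(2150/4605) = arcsin 0.4669 = 27.83°.
Measured from the interface: 90° − 27.83° = 62.17°.

62.17°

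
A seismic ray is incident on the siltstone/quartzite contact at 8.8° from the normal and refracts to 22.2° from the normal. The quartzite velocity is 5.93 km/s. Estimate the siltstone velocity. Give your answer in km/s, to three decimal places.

2.401 km/s

sin 8.8° = 0.1530; sin 22.2° = 0.3778.
V₁ = V₂·(sin θ₁/sin θ₂) = 5.93·(0.1530/0.3778) = 2.401 km/s.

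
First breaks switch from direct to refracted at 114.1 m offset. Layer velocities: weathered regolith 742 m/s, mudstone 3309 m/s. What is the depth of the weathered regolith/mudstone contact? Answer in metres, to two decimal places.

45.41 m

x_cross = 2h·√((V₂+V₁)/(V₂−V₁)) → h = x_cross / (2·√((V₂+V₁)/(V₂−V₁))).
√((V₂+V₁)/(V₂−V₁)) = √((3309+742)/(3309−742)) = 1.2562.
h = 114.1 / (2·1.2562) = 45.41 m.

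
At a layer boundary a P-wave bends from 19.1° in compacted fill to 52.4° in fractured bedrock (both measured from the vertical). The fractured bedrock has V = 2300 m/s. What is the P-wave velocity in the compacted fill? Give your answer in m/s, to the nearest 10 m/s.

sin 19.1° = 0.3272; sin 52.4° = 0.7923.
V₁ = V₂·(sin θ₁/sin θ₂) = 2300·(0.3272/0.7923) = 949.91 m/s.

950 m/s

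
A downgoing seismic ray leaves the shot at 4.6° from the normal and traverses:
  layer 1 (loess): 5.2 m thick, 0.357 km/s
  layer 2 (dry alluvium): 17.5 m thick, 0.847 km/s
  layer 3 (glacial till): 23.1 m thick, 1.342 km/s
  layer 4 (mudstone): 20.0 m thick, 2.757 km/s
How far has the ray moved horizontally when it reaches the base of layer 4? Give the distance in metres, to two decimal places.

p = sin θ₁/V₁ = sin 4.6°/0.357 = 2.2465e-01 s/km is conserved through the stack.
Layer 1: θ = 4.60°; offset = 5.2·tan 4.60° = 0.4184 m.
Layer 2: sin θ = p·0.847 = 0.1903 → θ = 10.97°; offset = 17.5·tan 10.97° = 3.3918 m.
Layer 3: sin θ = p·1.342 = 0.3015 → θ = 17.55°; offset = 23.1·tan 17.55° = 7.3039 m.
Layer 4: sin θ = p·2.757 = 0.6194 → θ = 38.27°; offset = 20.0·tan 38.27° = 15.7774 m.
Σ offsets = 26.8915 m.

26.89 m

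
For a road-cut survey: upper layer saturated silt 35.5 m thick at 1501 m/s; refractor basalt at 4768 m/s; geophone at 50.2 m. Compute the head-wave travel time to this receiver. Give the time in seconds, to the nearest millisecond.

0.055 s

t = x/V₂ + 2h·√(V₂²−V₁²)/(V₁V₂).
√(V₂²−V₁²) = √(4768²−1501²) = 4525.6 m/s; delay term = 2·35.5·4525.6/(1501·4768) = 0.04490 s.
t = 50.2/4768 + 0.04490 = 0.05543 s.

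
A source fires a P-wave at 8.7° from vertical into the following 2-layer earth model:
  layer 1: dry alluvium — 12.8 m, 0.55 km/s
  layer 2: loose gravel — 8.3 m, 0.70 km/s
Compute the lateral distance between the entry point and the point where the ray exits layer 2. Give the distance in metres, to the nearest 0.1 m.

3.6 m

p = sin θ₁/V₁ = sin 8.7°/0.55 = 2.7502e-01 s/km is conserved through the stack.
Layer 1: θ = 8.70°; offset = 12.8·tan 8.70° = 1.959 m.
Layer 2: sin θ = p·0.70 = 0.1925 → θ = 11.10°; offset = 8.3·tan 11.10° = 1.628 m.
Σ offsets = 3.587 m.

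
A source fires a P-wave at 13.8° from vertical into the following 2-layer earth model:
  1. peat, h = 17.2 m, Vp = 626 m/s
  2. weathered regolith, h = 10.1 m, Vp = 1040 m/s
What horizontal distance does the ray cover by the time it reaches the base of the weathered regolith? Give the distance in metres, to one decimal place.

8.6 m

p = sin θ₁/V₁ = sin 13.8°/626 = 3.8104e-04 s/m is conserved through the stack.
Layer 1: θ = 13.80°; offset = 17.2·tan 13.80° = 4.225 m.
Layer 2: sin θ = p·1040 = 0.3963 → θ = 23.35°; offset = 10.1·tan 23.35° = 4.359 m.
Σ offsets = 8.584 m.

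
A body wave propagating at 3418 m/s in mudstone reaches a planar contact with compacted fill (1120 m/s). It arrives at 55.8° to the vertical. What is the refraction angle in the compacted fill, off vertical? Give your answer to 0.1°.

Snell's law: sin θ₂ = (V₂/V₁)·sin θ₁ = (1120/3418)·sin 55.8° = 0.2710.
θ₂ = arcsin 0.2710 = 15.72° from the normal.

15.7°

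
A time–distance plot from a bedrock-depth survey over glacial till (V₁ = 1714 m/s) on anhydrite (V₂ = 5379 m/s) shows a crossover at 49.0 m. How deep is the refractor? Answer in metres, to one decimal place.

x_cross = 2h·√((V₂+V₁)/(V₂−V₁)) → h = x_cross / (2·√((V₂+V₁)/(V₂−V₁))).
√((V₂+V₁)/(V₂−V₁)) = √((5379+1714)/(5379−1714)) = 1.3912.
h = 49.0 / (2·1.3912) = 17.61 m.

17.6 m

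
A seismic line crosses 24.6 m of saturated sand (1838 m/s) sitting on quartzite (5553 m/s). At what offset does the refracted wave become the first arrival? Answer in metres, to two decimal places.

69.40 m

θ_c = arcsin(1838/5553) = 19.33°, so cos θ_c = 0.9436 and tᵢ = 2h cos θ_c/V₁ = 0.0253 s.
At crossover x/V₁ = x/V₂ + tᵢ ⇒ x = tᵢ/(1/V₁ − 1/V₂) = 0.02526/(5.4407e-04 − 1.8008e-04) = 69.40 m.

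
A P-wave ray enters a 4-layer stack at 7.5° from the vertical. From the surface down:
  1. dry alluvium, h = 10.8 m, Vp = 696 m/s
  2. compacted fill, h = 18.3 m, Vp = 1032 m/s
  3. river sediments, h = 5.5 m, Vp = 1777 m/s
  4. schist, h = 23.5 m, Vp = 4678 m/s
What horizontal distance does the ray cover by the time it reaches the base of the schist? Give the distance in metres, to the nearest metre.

50 m

Apply Snell's law at each interface; in layer i the horizontal offset is hᵢ·tan θᵢ.
Layer 1: θ = 7.50°; offset = 10.8·tan 7.50° = 1.422 m.
Layer 2: sin θ = 1032·sin 7.5°/696 = 0.1935, θ = 11.16°; offset = 18.3·tan 11.16° = 3.610 m.
Layer 3: sin θ = 1777·sin 7.5°/696 = 0.3333, θ = 19.47°; offset = 5.5·tan 19.47° = 1.944 m.
Layer 4: sin θ = 4678·sin 7.5°/696 = 0.8773, θ = 61.32°; offset = 23.5·tan 61.32° = 42.957 m.
Σ offsets = 49.932 m.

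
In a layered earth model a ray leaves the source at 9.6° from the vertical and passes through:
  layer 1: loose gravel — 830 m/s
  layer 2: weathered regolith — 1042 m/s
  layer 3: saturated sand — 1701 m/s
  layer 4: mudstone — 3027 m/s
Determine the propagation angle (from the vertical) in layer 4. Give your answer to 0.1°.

37.5°

Snell's law across each interface conserves sin θ / V, so sin θ_4 = V_4·sin θ₁/V₁.
sin θ_4 = 3027 × sin 9.6° / 830 = 0.6082.
θ_4 = 37.46° from the vertical.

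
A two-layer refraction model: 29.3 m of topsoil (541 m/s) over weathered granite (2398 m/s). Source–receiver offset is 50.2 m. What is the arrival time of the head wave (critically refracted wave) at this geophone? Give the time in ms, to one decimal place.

126.5 ms

θ_c = arcsin(V₁/V₂) = arcsin(541/2398) = 13.04°, cos θ_c = 0.9742.
Intercept time tᵢ = 2h cos θ_c / V₁ = 2·29.3·0.9742/541 = 0.10553 s.
t = x/V₂ + tᵢ = 50.2/2398 + 0.10553 = 0.12646 s.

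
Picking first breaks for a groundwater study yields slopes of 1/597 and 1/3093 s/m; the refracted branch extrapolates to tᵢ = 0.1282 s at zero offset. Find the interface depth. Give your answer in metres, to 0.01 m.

39.00 m

θ_c = arcsin(597/3093) = 11.13°; cos θ_c = 0.9812.
tᵢ = 2h cos θ_c/V₁ ⇒ h = tᵢ·V₁/(2 cos θ_c) = 0.1282·597/(2·0.9812) = 39.00 m.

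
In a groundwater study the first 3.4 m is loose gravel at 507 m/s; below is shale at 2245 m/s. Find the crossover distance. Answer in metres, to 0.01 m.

8.56 m

θ_c = arcsin(507/2245) = 13.05°, so cos θ_c = 0.9742 and tᵢ = 2h cos θ_c/V₁ = 0.0131 s.
At crossover x/V₁ = x/V₂ + tᵢ ⇒ x = tᵢ/(1/V₁ − 1/V₂) = 0.01307/(1.9724e-03 − 4.4543e-04) = 8.56 m.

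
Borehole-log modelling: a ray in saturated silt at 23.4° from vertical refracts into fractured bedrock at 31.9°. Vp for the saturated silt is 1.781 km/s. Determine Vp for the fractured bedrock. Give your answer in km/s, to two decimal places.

Snell's law: sin 23.4°/V₁ = sin 31.9°/V₂.
V₂ = V₁·sin 31.9°/sin 23.4° = 1.781 × 1.3306 = 2.37 km/s.

2.37 km/s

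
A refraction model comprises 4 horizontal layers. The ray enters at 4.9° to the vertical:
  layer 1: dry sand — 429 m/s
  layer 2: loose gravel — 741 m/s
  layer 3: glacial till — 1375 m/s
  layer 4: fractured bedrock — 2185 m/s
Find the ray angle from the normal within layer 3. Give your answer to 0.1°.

Ray parameter p = sin 4.9° / 429 = 1.9911e-04 s/m.
sin θ_3 = p·V_3 = 1.9911e-04 × 1375 = 0.2738.
θ_3 = 15.89° from the vertical.

15.9°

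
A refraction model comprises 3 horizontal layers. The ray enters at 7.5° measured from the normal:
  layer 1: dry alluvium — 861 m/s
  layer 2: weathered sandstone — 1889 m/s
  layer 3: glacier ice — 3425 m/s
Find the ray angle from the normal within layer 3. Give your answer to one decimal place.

Snell's law across each interface conserves sin θ / V, so sin θ_3 = V_3·sin θ₁/V₁.
sin θ_3 = 3425 × sin 7.5° / 861 = 0.5192.
θ_3 = 31.28° from the vertical.

31.3°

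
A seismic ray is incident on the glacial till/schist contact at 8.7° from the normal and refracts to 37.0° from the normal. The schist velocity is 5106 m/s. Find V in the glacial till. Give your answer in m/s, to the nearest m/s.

sin 8.7° = 0.1513; sin 37.0° = 0.6018.
V₁ = V₂·(sin θ₁/sin θ₂) = 5106·(0.1513/0.6018) = 1283.35 m/s.

1283 m/s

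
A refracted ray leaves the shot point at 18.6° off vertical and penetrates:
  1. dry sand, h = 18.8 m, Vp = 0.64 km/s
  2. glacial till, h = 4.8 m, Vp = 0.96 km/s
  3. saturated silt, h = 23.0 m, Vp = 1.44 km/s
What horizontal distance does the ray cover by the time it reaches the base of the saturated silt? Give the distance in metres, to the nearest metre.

p = sin θ₁/V₁ = sin 18.6°/0.64 = 4.9837e-01 s/km is conserved through the stack.
Layer 1: θ = 18.60°; offset = 18.8·tan 18.60° = 6.327 m.
Layer 2: sin θ = p·0.96 = 0.4784 → θ = 28.58°; offset = 4.8·tan 28.58° = 2.615 m.
Layer 3: sin θ = p·1.44 = 0.7177 → θ = 45.86°; offset = 23.0·tan 45.86° = 23.702 m.
Σ offsets = 32.644 m.

33 m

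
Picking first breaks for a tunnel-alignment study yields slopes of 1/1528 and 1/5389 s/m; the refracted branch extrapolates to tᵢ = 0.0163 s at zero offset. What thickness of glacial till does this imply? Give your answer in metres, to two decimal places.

12.99 m

h = tᵢ·V₁·V₂ / (2·√(V₂²−V₁²)).
√(V₂²−V₁²) = √(5389² − 1528²) = 5167.8 m/s.
h = 0.0163 s × 1528 × 5389 / (2 × 5167.8) = 12.99 m.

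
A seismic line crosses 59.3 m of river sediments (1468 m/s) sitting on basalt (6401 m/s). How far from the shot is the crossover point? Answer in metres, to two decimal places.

149.79 m

x_cross = 2h·√((V₂+V₁)/(V₂−V₁)).
(V₂+V₁)/(V₂−V₁) = (6401+1468)/(6401−1468) = 1.5952; √ = 1.2630.
x_cross = 2·59.3·1.2630 = 149.79 m.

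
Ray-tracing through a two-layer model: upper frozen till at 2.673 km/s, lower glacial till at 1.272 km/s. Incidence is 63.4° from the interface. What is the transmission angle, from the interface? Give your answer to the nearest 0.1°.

Convert to the normal: θ₁ = 90° − 63.4° = 26.6°.
Snell's law: sin θ₂ = (V₂/V₁)·sin θ₁ = (1.272/2.673)·sin 26.6° = 0.2131.
θ₂ = sin⁻¹(0.2131) = 12.30° (from vertical).
From the interface: 90° − 12.30° = 77.70°.

77.7°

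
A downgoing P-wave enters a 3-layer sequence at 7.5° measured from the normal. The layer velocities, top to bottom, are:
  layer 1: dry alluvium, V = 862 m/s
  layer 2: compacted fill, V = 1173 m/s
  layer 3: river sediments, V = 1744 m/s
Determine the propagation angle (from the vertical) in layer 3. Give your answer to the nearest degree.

15°

Ray parameter p = sin 7.5° / 862 = 1.5142e-04 s/m.
sin θ_3 = p·V_3 = 1.5142e-04 × 1744 = 0.2641.
θ_3 = 15.31° from the vertical.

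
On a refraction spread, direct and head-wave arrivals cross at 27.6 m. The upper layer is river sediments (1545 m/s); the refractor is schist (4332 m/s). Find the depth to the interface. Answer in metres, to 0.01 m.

9.50 m

h = (x_cross/2)·√((V₂−V₁)/(V₂+V₁)).
(V₂−V₁)/(V₂+V₁) = (4332−1545)/(4332+1545) = 0.4742; √ = 0.6886.
h = (27.6/2)·0.6886 = 9.50 m.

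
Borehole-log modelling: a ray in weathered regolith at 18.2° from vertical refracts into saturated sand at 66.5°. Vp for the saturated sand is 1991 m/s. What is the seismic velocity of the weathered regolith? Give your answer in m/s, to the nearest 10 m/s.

sin 18.2° = 0.3123; sin 66.5° = 0.9171.
V₁ = V₂·(sin θ₁/sin θ₂) = 1991·(0.3123/0.9171) = 678.10 m/s.

680 m/s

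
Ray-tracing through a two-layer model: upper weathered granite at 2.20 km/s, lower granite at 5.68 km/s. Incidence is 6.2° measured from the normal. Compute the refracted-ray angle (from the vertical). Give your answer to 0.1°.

Snell's law: sin θ₂ = (V₂/V₁)·sin θ₁ = (5.68/2.20)·sin 6.2° = 0.2788.
θ₂ = sin⁻¹(0.2788) = 16.19° (from vertical).

16.2°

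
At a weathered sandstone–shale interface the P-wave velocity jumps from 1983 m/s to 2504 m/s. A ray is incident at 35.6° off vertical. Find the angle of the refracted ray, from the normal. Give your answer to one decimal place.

47.3°

sin θ₁/V₁ = sin θ₂/V₂ ⇒ sin θ₂ = 2504·sin 35.6°/1983 = 2504·0.5821/1983 = 0.7351.
θ₂ = arcsin 0.7351 = 47.31° from the normal.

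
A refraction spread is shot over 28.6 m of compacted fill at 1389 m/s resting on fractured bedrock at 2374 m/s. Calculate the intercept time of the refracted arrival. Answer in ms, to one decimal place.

θ_c = arcsin(V₁/V₂) = arcsin(1389/2374) = 35.81°; cos θ_c = 0.8110.
tᵢ = 2h·cos θ_c / V₁ = 2·28.6·0.8110 / 1389 = 0.03340 s.

33.4 ms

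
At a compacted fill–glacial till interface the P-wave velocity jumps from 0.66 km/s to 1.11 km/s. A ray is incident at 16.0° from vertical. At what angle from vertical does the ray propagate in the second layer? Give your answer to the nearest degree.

28°

Snell's law: sin θ₂ = (V₂/V₁)·sin θ₁ = (1.11/0.66)·sin 16.0° = 0.4636.
θ₂ = sin⁻¹(0.4636) = 27.62° (from vertical).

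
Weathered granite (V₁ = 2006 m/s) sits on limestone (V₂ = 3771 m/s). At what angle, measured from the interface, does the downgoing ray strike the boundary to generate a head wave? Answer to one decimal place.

57.9°

Critical incidence: sin θ_c = V₁/V₂ = 2006/3771 = 0.5320.
θ_c = arcsin 0.5320 = 32.14°.
Measured from the interface: 90° − 32.14° = 57.86°.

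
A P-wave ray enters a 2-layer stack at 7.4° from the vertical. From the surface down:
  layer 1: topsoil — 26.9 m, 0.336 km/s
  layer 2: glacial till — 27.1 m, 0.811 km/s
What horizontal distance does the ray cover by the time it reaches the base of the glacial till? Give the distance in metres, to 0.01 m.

p = sin θ₁/V₁ = sin 7.4°/0.336 = 3.8332e-01 s/km is conserved through the stack.
Layer 1: θ = 7.40°; offset = 26.9·tan 7.40° = 3.4937 m.
Layer 2: sin θ = p·0.811 = 0.3109 → θ = 18.11°; offset = 27.1·tan 18.11° = 8.8638 m.
Total horizontal offset = 12.3575 m.

12.36 m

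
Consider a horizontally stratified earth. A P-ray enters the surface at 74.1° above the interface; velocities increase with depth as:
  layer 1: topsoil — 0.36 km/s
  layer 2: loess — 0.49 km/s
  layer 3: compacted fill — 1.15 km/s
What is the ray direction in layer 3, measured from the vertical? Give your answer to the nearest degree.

61°

From the normal: θ₁ = 90° − 74.1° = 15.9°.
Snell's law across each interface conserves sin θ / V, so sin θ_3 = V_3·sin θ₁/V₁.
sin θ_3 = 1.15 × sin 15.9° / 0.36 = 0.8751.
θ_3 = 61.06° from the vertical.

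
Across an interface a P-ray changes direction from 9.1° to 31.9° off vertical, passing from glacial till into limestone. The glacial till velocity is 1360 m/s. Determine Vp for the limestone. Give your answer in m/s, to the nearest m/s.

sin 9.1° = 0.1582; sin 31.9° = 0.5284.
V₂ = V₁·(sin θ₂/sin θ₁) = 1360·(0.5284/0.1582) = 4544.04 m/s.

4544 m/s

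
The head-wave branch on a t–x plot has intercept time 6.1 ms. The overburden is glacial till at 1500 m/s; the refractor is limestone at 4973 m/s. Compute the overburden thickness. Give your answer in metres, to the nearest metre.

h = tᵢ·V₁·V₂ / (2·√(V₂²−V₁²)).
√(V₂²−V₁²) = √(4973² − 1500²) = 4741.4 m/s.
h = 0.0061 s × 1500 × 4973 / (2 × 4741.4) = 4.80 m.

5 m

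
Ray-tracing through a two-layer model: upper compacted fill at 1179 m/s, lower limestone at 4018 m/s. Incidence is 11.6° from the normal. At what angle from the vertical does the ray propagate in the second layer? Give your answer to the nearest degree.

43°

sin θ₁/V₁ = sin θ₂/V₂ ⇒ sin θ₂ = 4018·sin 11.6°/1179 = 4018·0.2011/1179 = 0.6853.
θ₂ = arcsin 0.6853 = 43.26° from the normal.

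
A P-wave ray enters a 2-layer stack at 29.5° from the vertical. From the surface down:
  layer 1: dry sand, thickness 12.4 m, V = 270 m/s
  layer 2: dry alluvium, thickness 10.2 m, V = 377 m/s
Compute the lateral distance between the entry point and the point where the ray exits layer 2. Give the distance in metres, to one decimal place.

p = sin θ₁/V₁ = sin 29.5°/270 = 1.8238e-03 s/m is conserved through the stack.
Layer 1: θ = 29.50°; offset = 12.4·tan 29.50° = 7.016 m.
Layer 2: sin θ = p·377 = 0.6876 → θ = 43.44°; offset = 10.2·tan 43.44° = 9.658 m.
Σ offsets = 16.674 m.

16.7 m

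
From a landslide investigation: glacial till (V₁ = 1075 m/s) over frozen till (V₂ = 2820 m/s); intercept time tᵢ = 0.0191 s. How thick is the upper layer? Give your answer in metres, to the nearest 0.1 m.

h = tᵢ·V₁·V₂ / (2·√(V₂²−V₁²)).
√(V₂²−V₁²) = √(2820² − 1075²) = 2607.1 m/s.
h = 0.0191 s × 1075 × 2820 / (2 × 2607.1) = 11.10 m.

11.1 m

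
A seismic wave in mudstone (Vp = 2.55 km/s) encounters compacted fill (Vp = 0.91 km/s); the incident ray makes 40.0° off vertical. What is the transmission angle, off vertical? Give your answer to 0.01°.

13.26°

sin θ₁/V₁ = sin θ₂/V₂ ⇒ sin θ₂ = 0.91·sin 40.0°/2.55 = 0.91·0.6428/2.55 = 0.2294.
θ₂ = sin⁻¹(0.2294) = 13.26° (from vertical).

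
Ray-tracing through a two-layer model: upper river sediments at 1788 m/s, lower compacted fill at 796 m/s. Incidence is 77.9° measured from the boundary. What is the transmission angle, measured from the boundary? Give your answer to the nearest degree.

85°

Convert to the normal: θ₁ = 90° − 77.9° = 12.1°.
Snell's law: sin θ₂ = (V₂/V₁)·sin θ₁ = (796/1788)·sin 12.1° = 0.0933.
θ₂ = arcsin 0.0933 = 5.35° from the normal.
From the interface: 90° − 5.35° = 84.65°.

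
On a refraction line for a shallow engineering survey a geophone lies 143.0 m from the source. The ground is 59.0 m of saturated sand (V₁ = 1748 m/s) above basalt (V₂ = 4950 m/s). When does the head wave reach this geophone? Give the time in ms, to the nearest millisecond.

92 ms

θ_c = arcsin(V₁/V₂) = arcsin(1748/4950) = 20.68°, cos θ_c = 0.9356.
Intercept time tᵢ = 2h cos θ_c / V₁ = 2·59.0·0.9356/1748 = 0.06316 s.
t = x/V₂ + tᵢ = 143.0/4950 + 0.06316 = 0.09205 s.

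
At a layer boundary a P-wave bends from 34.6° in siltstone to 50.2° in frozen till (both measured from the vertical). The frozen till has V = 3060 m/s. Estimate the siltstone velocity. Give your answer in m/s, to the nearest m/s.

2262 m/s

Snell's law: sin 34.6°/V₁ = sin 50.2°/V₂.
V₁ = V₂·sin 34.6°/sin 50.2° = 3060 × 0.7391 = 2261.67 m/s.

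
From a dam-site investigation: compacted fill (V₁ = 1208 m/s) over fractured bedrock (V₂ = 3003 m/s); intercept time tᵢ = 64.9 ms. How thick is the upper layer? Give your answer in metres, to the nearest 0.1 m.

42.8 m

h = tᵢ·V₁·V₂ / (2·√(V₂²−V₁²)).
√(V₂²−V₁²) = √(3003² − 1208²) = 2749.3 m/s.
h = 0.0649 s × 1208 × 3003 / (2 × 2749.3) = 42.82 m.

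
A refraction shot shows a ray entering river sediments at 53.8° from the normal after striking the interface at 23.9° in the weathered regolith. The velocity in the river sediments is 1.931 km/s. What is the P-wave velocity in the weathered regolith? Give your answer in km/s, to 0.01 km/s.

0.97 km/s

sin 23.9° = 0.4051; sin 53.8° = 0.8070.
V₁ = V₂·(sin θ₁/sin θ₂) = 1.931·(0.4051/0.8070) = 0.97 km/s.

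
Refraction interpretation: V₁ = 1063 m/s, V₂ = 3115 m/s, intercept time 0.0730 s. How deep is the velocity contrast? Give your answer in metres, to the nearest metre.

h = tᵢ·V₁·V₂ / (2·√(V₂²−V₁²)).
√(V₂²−V₁²) = √(3115² − 1063²) = 2928.0 m/s.
h = 0.073 s × 1063 × 3115 / (2 × 2928.0) = 41.28 m.

41 m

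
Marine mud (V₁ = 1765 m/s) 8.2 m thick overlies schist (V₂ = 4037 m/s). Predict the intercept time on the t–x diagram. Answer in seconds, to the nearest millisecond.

0.008 s

tᵢ = 2h·√(V₂²−V₁²)/(V₁V₂).
√(V₂²−V₁²) = √(4037²−1765²) = 3630.7 m/s.
tᵢ = 2·8.2·3630.7/(1765·4037) = 0.00836 s.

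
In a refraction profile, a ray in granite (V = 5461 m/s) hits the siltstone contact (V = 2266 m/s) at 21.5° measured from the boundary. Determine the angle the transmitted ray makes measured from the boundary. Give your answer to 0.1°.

Convert to the normal: θ₁ = 90° − 21.5° = 68.5°.
sin θ₁/V₁ = sin θ₂/V₂ ⇒ sin θ₂ = 2266·sin 68.5°/5461 = 2266·0.9304/5461 = 0.3861.
θ₂ = sin⁻¹(0.3861) = 22.71° (from vertical).
From the interface: 90° − 22.71° = 67.29°.

67.3°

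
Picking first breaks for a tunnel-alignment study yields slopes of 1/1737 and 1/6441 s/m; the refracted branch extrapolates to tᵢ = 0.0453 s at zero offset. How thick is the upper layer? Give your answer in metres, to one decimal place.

h = tᵢ·V₁·V₂ / (2·√(V₂²−V₁²)).
√(V₂²−V₁²) = √(6441² − 1737²) = 6202.4 m/s.
h = 0.0453 s × 1737 × 6441 / (2 × 6202.4) = 40.86 m.

40.9 m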